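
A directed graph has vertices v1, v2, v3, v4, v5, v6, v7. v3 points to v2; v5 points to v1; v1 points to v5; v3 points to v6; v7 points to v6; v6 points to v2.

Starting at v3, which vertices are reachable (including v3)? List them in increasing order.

Start at v3.
Its neighbours: v2, v6.
Nothing further is reachable.

v2, v3, v6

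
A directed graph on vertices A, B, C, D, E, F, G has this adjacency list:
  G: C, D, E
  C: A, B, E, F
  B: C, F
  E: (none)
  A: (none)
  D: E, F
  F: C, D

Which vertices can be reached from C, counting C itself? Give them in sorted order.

A, B, C, D, E, F

Start at C.
Its neighbours: A, B, E, F.
Then their neighbours: D.
Nothing further is reachable.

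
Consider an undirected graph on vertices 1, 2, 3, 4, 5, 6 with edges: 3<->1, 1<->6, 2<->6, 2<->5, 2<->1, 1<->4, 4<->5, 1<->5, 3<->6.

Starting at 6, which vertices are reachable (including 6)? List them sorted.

Start at 6.
Its neighbours: 1, 2, 3.
Then their neighbours: 4, 5.
Every vertex is now reached.

1, 2, 3, 4, 5, 6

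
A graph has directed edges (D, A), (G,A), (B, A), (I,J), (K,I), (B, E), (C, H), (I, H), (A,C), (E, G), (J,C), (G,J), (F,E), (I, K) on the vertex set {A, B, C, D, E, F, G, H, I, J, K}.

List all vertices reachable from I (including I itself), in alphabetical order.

C, H, I, J, K

Start at I.
Its neighbours: H, J, K.
Then their neighbours: C.
Nothing further is reachable.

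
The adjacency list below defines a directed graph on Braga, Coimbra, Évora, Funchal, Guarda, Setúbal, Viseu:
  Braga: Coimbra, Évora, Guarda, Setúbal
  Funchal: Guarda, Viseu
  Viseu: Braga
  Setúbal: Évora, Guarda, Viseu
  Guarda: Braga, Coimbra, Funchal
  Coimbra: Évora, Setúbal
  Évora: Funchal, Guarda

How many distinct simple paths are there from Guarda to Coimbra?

3

Guarda→Braga→Coimbra
Guarda→Coimbra
Guarda→Funchal→Viseu→Braga→Coimbra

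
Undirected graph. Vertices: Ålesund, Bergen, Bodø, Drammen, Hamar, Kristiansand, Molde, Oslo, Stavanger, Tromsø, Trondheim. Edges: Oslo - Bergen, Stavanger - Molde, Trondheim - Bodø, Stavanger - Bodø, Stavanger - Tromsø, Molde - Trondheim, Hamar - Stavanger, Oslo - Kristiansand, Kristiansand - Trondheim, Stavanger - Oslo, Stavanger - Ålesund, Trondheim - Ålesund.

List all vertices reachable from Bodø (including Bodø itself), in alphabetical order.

Ålesund, Bergen, Bodø, Hamar, Kristiansand, Molde, Oslo, Stavanger, Tromsø, Trondheim

Start at Bodø.
Its neighbours: Stavanger, Trondheim.
Then their neighbours: Ålesund, Hamar, Kristiansand, Molde, Oslo, Tromsø.
Then next layer: Bergen.
Nothing further is reachable.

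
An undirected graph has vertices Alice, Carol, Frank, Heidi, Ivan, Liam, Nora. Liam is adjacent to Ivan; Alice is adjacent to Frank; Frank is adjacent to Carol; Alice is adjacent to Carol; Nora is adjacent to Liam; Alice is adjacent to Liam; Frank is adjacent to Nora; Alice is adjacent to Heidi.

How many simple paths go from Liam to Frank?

Liam–Alice–Carol–Frank
Liam–Alice–Frank
Liam–Nora–Frank

3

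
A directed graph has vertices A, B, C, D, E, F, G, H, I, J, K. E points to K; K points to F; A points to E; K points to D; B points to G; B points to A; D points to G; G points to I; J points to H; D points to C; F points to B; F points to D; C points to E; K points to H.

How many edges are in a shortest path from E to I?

4

Distance 0: E.
Distance 1: K.
Distance 2: D, F, H.
Distance 3: B, C, G.
Distance 4: A, I — contains I.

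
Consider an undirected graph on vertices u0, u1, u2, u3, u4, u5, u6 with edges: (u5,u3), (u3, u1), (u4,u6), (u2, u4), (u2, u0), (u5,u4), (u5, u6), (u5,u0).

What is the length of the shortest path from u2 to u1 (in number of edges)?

4

Distance 0: u2.
Distance 1: u0, u4.
Distance 2: u5, u6.
Distance 3: u3.
Distance 4: u1 — contains u1.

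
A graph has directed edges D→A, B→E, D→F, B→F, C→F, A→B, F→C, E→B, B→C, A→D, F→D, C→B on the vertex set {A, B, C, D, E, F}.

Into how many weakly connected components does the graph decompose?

From A: component {A, B, C, D, E, F}.
That's 1 component.

1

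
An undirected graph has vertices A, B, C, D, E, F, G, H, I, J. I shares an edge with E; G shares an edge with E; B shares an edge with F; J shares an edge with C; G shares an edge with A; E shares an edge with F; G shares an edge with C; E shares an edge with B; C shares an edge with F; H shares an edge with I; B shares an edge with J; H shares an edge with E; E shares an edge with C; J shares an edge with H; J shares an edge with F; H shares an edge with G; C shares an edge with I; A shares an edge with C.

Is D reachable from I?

Explore from I.
Distance 1: reach C, E, H.
Distance 2: reach A, B, F, G, J.
The search is exhausted without reaching D; it lies in a different component.

No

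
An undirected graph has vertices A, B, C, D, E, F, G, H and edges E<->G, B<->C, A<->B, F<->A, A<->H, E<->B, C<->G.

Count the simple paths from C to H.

C–B–A–H
C–G–E–B–A–H

2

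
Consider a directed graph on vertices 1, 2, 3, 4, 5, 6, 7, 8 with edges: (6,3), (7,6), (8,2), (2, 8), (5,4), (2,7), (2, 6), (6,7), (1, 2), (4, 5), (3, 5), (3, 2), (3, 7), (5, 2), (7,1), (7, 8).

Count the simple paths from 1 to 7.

1→2→6→3→7
1→2→6→7
1→2→7

3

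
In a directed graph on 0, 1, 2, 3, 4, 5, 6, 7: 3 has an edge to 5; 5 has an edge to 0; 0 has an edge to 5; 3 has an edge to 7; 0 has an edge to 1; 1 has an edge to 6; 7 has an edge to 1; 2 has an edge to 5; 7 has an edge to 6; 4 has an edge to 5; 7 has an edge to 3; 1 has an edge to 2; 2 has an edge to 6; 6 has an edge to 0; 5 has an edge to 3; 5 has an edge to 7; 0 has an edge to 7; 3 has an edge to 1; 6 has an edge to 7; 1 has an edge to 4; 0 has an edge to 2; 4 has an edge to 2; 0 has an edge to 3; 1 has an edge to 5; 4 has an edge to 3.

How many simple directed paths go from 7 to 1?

7→1
7→3→1
7→3→5→0→1
7→6→0→1
7→6→0→2→5→3→1
7→6→0→3→1
7→6→0→5→3→1

7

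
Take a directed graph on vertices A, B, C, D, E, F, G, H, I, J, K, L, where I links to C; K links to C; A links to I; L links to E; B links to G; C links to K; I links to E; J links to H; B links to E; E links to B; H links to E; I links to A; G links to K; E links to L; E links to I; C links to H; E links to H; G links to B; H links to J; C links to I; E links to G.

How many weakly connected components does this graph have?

3

From A: component {A, B, C, E, G, H, I, J, K, L}.
From D: component {D}.
From F: component {F}.
That's 3 components.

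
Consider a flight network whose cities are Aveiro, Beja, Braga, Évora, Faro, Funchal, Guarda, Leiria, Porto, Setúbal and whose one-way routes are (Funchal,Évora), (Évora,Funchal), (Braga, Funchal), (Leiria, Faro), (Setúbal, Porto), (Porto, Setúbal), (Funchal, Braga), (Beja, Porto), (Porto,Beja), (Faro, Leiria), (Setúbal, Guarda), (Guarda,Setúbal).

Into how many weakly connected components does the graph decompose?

4

From Aveiro: component {Aveiro}.
From Beja: component {Beja, Guarda, Porto, Setúbal}.
From Braga: component {Braga, Évora, Funchal}.
From Faro: component {Faro, Leiria}.
That's 4 components.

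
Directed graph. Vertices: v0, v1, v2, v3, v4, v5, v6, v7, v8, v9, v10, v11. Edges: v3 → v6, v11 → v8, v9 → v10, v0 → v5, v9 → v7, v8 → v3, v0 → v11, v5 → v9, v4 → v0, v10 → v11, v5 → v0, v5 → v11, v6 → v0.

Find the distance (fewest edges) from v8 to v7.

Distance 0: v8.
Distance 1: v3.
Distance 2: v6.
Distance 3: v0.
Distance 4: v5, v11.
Distance 5: v9.
Distance 6: v7, v10 — contains v7.

6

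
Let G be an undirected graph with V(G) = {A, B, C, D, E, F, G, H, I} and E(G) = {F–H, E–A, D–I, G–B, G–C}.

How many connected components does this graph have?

From A: component {A, E}.
From B: component {B, C, G}.
From D: component {D, I}.
From F: component {F, H}.
That's 4 components.

4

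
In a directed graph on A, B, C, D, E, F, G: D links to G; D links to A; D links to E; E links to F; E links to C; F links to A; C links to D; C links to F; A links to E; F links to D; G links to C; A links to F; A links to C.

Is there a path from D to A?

Explore from D.
Distance 1: reach A, E, G.
Found A.

Yes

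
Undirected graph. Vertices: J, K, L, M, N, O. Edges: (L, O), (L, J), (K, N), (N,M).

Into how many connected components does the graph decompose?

From J: component {J, L, O}.
From K: component {K, M, N}.
That's 2 components.

2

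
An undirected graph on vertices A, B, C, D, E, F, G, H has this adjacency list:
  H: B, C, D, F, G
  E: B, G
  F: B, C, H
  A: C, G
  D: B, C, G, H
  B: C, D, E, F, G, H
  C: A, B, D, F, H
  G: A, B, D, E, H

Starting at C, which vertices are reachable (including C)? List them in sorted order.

A, B, C, D, E, F, G, H

Start at C.
Its neighbours: A, B, D, F, H.
Then their neighbours: E, G.
Every vertex is now reached.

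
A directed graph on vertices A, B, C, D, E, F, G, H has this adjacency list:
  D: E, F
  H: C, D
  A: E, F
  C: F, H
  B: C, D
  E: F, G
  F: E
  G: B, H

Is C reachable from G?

Explore from G.
Distance 1: reach B, H.
Distance 2: reach C, D.
Found C.

Yes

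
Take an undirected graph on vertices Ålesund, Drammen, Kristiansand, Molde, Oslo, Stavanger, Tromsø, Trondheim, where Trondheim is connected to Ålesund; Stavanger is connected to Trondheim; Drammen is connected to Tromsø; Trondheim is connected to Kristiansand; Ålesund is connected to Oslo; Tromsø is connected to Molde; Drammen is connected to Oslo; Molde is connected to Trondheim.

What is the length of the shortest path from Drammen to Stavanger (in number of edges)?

4

Distance 0: Drammen.
Distance 1: Oslo, Tromsø.
Distance 2: Ålesund, Molde.
Distance 3: Trondheim.
Distance 4: Kristiansand, Stavanger — contains Stavanger.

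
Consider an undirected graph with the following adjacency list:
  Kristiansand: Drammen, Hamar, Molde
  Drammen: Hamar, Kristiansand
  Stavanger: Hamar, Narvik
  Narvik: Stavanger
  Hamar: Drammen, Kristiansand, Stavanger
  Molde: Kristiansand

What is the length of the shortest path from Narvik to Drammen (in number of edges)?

3

Distance 0: Narvik.
Distance 1: Stavanger.
Distance 2: Hamar.
Distance 3: Drammen, Kristiansand — contains Drammen.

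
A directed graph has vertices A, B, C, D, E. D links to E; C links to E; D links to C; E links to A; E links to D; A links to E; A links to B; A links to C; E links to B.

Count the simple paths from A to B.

A→B
A→C→E→B
A→E→B

3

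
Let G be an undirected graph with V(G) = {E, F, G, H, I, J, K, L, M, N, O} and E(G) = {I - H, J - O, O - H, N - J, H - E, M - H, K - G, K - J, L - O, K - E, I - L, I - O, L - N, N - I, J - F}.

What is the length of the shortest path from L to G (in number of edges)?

Distance 0: L.
Distance 1: I, N, O.
Distance 2: H, J.
Distance 3: E, F, K, M.
Distance 4: G — contains G.

4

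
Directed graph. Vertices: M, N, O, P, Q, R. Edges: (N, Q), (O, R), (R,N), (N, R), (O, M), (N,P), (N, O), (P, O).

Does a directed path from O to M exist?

Explore from O.
Distance 1: reach M, R.
Found M.

Yes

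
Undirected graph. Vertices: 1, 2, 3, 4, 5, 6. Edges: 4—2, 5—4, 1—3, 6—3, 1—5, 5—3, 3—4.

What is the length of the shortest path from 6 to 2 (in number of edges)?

3

Distance 0: 6.
Distance 1: 3.
Distance 2: 1, 4, 5.
Distance 3: 2 — contains 2.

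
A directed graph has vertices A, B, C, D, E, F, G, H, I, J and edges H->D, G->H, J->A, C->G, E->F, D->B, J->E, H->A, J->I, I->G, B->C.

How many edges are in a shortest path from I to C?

Distance 0: I.
Distance 1: G.
Distance 2: H.
Distance 3: A, D.
Distance 4: B.
Distance 5: C — contains C.

5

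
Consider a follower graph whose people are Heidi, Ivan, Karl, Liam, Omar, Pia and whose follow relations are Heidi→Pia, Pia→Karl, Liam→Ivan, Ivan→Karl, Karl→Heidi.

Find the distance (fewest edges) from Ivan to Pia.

Distance 0: Ivan.
Distance 1: Karl.
Distance 2: Heidi.
Distance 3: Pia — contains Pia.

3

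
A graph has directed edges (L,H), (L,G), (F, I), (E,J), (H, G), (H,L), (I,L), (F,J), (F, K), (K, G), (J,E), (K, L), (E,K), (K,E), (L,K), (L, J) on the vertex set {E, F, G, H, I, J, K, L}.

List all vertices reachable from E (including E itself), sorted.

Start at E.
Its neighbours: J, K.
Then their neighbours: G, L.
Then next layer: H.
Nothing further is reachable.

E, G, H, J, K, L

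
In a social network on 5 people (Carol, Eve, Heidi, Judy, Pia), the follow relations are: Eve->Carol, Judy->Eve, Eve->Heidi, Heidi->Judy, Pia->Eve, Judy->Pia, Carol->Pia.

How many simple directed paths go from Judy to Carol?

2

Judy→Eve→Carol
Judy→Pia→Eve→Carol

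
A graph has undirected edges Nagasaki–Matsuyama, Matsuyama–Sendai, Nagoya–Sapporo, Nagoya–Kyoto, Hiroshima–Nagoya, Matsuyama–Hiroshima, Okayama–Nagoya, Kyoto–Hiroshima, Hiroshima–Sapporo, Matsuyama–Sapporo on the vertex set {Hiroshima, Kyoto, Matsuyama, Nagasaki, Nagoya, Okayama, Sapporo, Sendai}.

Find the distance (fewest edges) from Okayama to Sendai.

Distance 0: Okayama.
Distance 1: Nagoya.
Distance 2: Hiroshima, Kyoto, Sapporo.
Distance 3: Matsuyama.
Distance 4: Nagasaki, Sendai — contains Sendai.

4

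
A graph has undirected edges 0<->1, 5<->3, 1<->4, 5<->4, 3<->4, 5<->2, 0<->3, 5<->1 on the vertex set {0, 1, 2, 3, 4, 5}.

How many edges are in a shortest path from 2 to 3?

2

Distance 0: 2.
Distance 1: 5.
Distance 2: 1, 3, 4 — contains 3.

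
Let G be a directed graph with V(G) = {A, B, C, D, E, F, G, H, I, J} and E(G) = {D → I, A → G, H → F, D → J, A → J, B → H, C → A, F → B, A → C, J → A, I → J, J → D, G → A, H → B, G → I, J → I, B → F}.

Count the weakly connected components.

3

From A: component {A, C, D, G, I, J}.
From B: component {B, F, H}.
From E: component {E}.
That's 3 components.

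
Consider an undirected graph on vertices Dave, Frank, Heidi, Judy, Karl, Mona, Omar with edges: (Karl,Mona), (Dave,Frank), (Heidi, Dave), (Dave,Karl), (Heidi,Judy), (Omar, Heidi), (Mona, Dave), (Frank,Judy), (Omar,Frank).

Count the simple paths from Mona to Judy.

8

Mona–Dave–Frank–Judy
Mona–Dave–Frank–Omar–Heidi–Judy
Mona–Dave–Heidi–Judy
Mona–Dave–Heidi–Omar–Frank–Judy
Mona–Karl–Dave–Frank–Judy
Mona–Karl–Dave–Frank–Omar–Heidi–Judy
Mona–Karl–Dave–Heidi–Judy
Mona–Karl–Dave–Heidi–Omar–Frank–Judy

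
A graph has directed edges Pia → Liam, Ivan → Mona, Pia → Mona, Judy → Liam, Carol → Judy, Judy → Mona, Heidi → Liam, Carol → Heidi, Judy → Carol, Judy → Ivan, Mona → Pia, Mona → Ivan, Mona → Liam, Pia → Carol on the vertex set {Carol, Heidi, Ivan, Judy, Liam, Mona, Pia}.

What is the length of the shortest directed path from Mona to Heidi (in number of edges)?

3

Distance 0: Mona.
Distance 1: Ivan, Liam, Pia.
Distance 2: Carol.
Distance 3: Heidi, Judy — contains Heidi.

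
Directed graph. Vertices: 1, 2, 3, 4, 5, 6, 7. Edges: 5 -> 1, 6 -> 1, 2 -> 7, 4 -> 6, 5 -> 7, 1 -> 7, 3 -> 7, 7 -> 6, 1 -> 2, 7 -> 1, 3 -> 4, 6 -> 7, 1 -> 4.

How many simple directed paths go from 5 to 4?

5→1→4
5→7→1→4
5→7→6→1→4

3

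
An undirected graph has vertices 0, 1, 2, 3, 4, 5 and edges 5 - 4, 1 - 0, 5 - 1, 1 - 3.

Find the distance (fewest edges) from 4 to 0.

3

Distance 0: 4.
Distance 1: 5.
Distance 2: 1.
Distance 3: 0, 3 — contains 0.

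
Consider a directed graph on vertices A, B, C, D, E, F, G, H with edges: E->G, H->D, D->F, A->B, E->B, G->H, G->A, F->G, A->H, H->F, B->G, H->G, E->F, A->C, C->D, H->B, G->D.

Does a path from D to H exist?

Yes

Explore from D.
Distance 1: reach F.
Distance 2: reach G.
Distance 3: reach A, H.
Found H.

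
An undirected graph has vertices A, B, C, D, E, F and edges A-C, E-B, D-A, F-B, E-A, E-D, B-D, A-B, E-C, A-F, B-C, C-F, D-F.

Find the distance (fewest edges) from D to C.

2

Distance 0: D.
Distance 1: A, B, E, F.
Distance 2: C — contains C.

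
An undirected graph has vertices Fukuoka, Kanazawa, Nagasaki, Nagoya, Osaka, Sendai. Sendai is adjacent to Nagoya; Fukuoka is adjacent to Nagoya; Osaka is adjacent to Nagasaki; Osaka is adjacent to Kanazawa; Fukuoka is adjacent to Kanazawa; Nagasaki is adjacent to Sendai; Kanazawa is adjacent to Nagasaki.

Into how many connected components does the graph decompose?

From Fukuoka: component {Fukuoka, Kanazawa, Nagasaki, Nagoya, Osaka, Sendai}.
That's 1 component.

1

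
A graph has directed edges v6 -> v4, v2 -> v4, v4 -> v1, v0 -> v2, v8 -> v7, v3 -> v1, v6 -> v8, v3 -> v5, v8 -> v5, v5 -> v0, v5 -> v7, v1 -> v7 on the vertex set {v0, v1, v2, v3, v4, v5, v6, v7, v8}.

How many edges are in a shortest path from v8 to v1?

5

Distance 0: v8.
Distance 1: v5, v7.
Distance 2: v0.
Distance 3: v2.
Distance 4: v4.
Distance 5: v1 — contains v1.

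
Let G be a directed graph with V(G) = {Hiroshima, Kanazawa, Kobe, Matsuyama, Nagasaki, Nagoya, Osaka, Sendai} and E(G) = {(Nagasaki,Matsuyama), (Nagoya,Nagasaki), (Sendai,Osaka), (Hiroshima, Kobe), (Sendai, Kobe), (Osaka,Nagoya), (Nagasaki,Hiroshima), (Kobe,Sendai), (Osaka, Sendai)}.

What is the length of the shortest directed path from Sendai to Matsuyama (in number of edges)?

4

Distance 0: Sendai.
Distance 1: Kobe, Osaka.
Distance 2: Nagoya.
Distance 3: Nagasaki.
Distance 4: Hiroshima, Matsuyama — contains Matsuyama.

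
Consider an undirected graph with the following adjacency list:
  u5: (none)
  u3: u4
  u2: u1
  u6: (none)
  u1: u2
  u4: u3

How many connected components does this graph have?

From u1: component {u1, u2}.
From u3: component {u3, u4}.
From u5: component {u5}.
From u6: component {u6}.
That's 4 components.

4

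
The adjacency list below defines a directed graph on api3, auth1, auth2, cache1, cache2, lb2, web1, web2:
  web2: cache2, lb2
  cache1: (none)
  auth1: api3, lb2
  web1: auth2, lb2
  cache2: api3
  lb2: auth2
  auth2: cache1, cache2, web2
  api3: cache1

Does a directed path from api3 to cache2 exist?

No

Explore from api3.
Distance 1: reach cache1.
The search from api3 is exhausted; no directed path reaches cache2.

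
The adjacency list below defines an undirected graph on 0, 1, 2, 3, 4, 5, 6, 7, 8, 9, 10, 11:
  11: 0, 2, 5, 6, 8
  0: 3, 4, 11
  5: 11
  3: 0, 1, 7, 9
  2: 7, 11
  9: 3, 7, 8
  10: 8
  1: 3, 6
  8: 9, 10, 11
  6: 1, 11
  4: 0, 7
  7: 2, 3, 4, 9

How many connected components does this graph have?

From 0: component {0, 1, 2, 3, 4, 5, 6, 7, 8, 9, 10, 11}.
That's 1 component.

1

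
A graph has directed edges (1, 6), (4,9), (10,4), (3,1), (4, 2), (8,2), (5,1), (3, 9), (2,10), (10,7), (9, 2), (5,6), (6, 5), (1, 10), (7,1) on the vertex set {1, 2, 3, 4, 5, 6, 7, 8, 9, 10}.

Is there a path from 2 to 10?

Yes

Explore from 2.
Distance 1: reach 10.
Found 10.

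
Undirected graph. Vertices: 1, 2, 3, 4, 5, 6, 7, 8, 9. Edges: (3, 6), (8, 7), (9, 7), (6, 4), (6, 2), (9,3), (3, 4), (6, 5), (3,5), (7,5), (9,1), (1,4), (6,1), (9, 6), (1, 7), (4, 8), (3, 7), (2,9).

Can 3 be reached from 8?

Yes

Explore from 8.
Distance 1: reach 4, 7.
Distance 2: reach 1, 3, 5, 6, 9.
Found 3.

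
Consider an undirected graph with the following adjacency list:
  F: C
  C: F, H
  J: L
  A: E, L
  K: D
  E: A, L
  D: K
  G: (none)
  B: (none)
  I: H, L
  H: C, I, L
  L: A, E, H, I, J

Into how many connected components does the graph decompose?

4

From A: component {A, C, E, F, H, I, J, L}.
From B: component {B}.
From D: component {D, K}.
From G: component {G}.
That's 4 components.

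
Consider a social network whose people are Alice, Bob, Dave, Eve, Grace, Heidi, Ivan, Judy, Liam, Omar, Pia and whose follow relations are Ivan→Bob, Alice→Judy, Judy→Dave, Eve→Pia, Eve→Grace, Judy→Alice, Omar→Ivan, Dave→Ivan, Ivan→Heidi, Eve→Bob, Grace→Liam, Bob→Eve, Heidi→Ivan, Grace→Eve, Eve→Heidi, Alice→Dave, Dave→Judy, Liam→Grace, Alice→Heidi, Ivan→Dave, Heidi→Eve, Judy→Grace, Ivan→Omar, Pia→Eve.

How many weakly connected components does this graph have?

1

From Alice: component {Alice, Bob, Dave, Eve, Grace, Heidi, Ivan, Judy, Liam, Omar, Pia}.
That's 1 component.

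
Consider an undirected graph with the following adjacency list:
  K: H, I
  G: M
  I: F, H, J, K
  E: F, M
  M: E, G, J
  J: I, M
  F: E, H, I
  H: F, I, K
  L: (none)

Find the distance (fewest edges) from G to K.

4

Distance 0: G.
Distance 1: M.
Distance 2: E, J.
Distance 3: F, I.
Distance 4: H, K — contains K.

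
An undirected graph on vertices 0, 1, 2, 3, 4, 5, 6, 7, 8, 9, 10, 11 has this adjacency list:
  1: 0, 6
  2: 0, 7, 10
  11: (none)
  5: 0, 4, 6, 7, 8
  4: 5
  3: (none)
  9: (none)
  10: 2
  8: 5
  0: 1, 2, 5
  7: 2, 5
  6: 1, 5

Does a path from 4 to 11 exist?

Explore from 4.
Distance 1: reach 5.
Distance 2: reach 0, 6, 7, 8.
Distance 3: reach 1, 2.
Distance 4: reach 10.
The search is exhausted without reaching 11; it lies in a different component.

No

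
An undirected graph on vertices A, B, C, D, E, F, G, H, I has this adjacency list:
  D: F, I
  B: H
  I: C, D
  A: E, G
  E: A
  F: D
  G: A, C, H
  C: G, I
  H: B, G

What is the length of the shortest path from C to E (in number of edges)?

3

Distance 0: C.
Distance 1: G, I.
Distance 2: A, D, H.
Distance 3: B, E, F — contains E.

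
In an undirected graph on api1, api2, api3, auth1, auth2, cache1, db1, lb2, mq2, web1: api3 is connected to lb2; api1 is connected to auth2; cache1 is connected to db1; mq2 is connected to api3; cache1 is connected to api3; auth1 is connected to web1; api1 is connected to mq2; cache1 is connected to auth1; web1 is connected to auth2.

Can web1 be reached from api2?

No

api2 has no edges, so nothing is reachable from it.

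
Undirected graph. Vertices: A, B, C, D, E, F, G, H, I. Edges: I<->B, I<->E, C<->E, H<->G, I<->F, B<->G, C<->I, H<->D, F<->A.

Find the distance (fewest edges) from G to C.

3

Distance 0: G.
Distance 1: B, H.
Distance 2: D, I.
Distance 3: C, E, F — contains C.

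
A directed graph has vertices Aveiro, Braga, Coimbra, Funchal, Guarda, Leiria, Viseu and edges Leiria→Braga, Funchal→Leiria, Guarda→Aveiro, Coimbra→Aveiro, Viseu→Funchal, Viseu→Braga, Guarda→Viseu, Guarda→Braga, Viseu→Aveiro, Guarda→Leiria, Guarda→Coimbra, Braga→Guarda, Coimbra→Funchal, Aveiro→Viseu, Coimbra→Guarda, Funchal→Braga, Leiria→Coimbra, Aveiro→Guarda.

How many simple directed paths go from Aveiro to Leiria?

7

Aveiro→Guarda→Coimbra→Funchal→Leiria
Aveiro→Guarda→Leiria
Aveiro→Guarda→Viseu→Funchal→Leiria
Aveiro→Viseu→Braga→Guarda→Coimbra→Funchal→Leiria
Aveiro→Viseu→Braga→Guarda→Leiria
Aveiro→Viseu→Funchal→Braga→Guarda→Leiria
Aveiro→Viseu→Funchal→Leiria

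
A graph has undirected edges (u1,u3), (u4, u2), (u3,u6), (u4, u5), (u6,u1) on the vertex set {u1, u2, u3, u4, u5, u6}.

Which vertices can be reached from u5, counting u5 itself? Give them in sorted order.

u2, u4, u5

Start at u5.
Its neighbours: u4.
Then their neighbours: u2.
Nothing further is reachable.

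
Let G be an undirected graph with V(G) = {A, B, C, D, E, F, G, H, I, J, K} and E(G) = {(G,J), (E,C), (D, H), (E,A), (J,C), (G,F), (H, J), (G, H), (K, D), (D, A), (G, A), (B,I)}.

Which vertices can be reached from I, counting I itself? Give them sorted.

B, I

Start at I.
Its neighbours: B.
Nothing further is reachable.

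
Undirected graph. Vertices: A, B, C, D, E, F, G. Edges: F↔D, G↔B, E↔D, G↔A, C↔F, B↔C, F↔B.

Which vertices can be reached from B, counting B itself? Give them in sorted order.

Start at B.
Its neighbours: C, F, G.
Then their neighbours: A, D.
Then next layer: E.
Every vertex is now reached.

A, B, C, D, E, F, G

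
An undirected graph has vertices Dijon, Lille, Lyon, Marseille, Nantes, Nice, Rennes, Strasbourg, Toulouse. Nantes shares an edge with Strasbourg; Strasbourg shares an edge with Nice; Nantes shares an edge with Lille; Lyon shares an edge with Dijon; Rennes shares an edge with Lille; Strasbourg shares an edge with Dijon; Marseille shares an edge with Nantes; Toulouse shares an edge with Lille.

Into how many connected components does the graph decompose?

From Dijon: component {Dijon, Lille, Lyon, Marseille, Nantes, Nice, Rennes, Strasbourg, Toulouse}.
That's 1 component.

1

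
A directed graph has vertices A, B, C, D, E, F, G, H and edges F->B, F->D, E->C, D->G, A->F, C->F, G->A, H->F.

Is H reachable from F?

No

Explore from F.
Distance 1: reach B, D.
Distance 2: reach G.
Distance 3: reach A.
The search from F is exhausted; no directed path reaches H.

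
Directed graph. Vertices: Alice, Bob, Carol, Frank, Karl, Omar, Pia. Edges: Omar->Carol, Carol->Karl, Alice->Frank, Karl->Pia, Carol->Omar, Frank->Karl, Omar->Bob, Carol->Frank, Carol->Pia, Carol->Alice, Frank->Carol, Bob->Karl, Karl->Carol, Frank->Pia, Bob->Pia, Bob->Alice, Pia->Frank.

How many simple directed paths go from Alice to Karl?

Alice→Frank→Carol→Karl
Alice→Frank→Carol→Omar→Bob→Karl
Alice→Frank→Karl

3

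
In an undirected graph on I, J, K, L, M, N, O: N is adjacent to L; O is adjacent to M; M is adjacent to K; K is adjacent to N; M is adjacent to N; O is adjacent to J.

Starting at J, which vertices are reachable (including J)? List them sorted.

J, K, L, M, N, O

Start at J.
Its neighbours: O.
Then their neighbours: M.
Then next layer: K, N.
Then next layer: L.
Nothing further is reachable.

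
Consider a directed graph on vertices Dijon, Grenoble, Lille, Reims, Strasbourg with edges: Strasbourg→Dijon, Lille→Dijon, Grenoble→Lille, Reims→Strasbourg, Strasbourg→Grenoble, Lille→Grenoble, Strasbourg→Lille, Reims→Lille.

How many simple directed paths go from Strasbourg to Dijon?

Strasbourg→Dijon
Strasbourg→Grenoble→Lille→Dijon
Strasbourg→Lille→Dijon

3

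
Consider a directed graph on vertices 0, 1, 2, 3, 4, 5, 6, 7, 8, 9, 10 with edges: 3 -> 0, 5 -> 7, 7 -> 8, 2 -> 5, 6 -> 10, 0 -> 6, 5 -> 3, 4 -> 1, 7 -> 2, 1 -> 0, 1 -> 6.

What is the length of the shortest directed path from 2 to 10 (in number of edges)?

5

Distance 0: 2.
Distance 1: 5.
Distance 2: 3, 7.
Distance 3: 0, 8.
Distance 4: 6.
Distance 5: 10 — contains 10.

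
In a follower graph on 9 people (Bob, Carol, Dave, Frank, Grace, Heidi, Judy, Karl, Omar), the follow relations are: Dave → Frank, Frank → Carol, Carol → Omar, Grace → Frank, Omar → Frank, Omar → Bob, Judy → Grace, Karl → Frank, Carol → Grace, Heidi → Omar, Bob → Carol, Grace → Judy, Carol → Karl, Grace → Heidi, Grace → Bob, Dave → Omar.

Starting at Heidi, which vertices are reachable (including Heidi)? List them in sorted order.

Start at Heidi.
Its neighbours: Omar.
Then their neighbours: Bob, Frank.
Then next layer: Carol.
Then next layer: Grace, Karl.
Then next layer: Judy.
Nothing further is reachable.

Bob, Carol, Frank, Grace, Heidi, Judy, Karl, Omar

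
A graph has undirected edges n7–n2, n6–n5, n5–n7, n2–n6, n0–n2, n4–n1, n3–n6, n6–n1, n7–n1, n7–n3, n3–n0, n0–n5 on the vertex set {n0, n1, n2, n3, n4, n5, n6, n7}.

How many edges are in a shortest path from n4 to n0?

Distance 0: n4.
Distance 1: n1.
Distance 2: n6, n7.
Distance 3: n2, n3, n5.
Distance 4: n0 — contains n0.

4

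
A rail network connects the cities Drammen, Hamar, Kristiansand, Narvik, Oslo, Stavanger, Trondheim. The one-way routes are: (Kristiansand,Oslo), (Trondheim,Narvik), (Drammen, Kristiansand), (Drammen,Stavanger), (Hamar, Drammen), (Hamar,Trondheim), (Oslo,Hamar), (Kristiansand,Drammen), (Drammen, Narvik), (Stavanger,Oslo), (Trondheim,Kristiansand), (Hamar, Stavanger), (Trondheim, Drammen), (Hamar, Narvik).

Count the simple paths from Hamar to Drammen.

Hamar→Drammen
Hamar→Trondheim→Drammen
Hamar→Trondheim→Kristiansand→Drammen

3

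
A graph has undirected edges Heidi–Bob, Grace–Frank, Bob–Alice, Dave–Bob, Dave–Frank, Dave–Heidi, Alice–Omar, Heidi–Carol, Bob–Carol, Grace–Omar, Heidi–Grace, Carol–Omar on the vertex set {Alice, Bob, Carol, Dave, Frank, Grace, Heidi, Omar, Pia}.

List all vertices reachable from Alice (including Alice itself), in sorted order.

Start at Alice.
Its neighbours: Bob, Omar.
Then their neighbours: Carol, Dave, Grace, Heidi.
Then next layer: Frank.
Nothing further is reachable.

Alice, Bob, Carol, Dave, Frank, Grace, Heidi, Omar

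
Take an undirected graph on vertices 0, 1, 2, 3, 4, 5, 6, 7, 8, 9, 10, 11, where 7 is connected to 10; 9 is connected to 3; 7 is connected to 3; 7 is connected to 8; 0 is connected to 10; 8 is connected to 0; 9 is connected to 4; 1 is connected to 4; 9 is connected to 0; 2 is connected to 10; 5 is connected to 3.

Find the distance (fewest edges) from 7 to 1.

Distance 0: 7.
Distance 1: 3, 8, 10.
Distance 2: 0, 2, 5, 9.
Distance 3: 4.
Distance 4: 1 — contains 1.

4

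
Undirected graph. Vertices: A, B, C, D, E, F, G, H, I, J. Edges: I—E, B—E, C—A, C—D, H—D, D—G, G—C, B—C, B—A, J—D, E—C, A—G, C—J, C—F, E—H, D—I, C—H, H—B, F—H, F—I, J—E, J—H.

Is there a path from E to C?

Yes

Explore from E.
Distance 1: reach B, C, H, I, J.
Found C.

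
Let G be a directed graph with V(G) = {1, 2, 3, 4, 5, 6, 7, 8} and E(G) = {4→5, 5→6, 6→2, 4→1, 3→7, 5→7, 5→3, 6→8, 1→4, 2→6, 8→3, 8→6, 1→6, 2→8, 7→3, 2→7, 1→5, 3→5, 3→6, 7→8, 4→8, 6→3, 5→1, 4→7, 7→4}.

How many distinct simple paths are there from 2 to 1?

2→6→3→5→1
2→6→3→5→7→4→1
2→6→3→7→4→1
2→6→3→7→4→5→1
2→6→8→3→5→1
2→6→8→3→5→7→4→1
2→6→8→3→7→4→1
2→6→8→3→7→4→5→1
... and 15 more.

23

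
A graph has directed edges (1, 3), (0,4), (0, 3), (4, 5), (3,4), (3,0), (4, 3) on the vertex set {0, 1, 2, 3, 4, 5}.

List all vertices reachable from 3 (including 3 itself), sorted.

Start at 3.
Its neighbours: 0, 4.
Then their neighbours: 5.
Nothing further is reachable.

0, 3, 4, 5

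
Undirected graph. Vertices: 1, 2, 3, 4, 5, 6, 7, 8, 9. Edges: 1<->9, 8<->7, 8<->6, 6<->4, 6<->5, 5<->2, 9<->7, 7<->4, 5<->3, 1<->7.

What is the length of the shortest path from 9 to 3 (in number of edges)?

5

Distance 0: 9.
Distance 1: 1, 7.
Distance 2: 4, 8.
Distance 3: 6.
Distance 4: 5.
Distance 5: 2, 3 — contains 3.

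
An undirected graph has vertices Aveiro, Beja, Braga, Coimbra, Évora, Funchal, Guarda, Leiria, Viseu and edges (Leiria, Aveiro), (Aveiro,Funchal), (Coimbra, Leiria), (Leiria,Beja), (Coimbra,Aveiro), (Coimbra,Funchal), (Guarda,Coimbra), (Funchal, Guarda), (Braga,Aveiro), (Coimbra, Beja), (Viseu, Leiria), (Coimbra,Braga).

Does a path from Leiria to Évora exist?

Explore from Leiria.
Distance 1: reach Aveiro, Beja, Coimbra, Viseu.
Distance 2: reach Braga, Funchal, Guarda.
The search is exhausted without reaching Évora; it lies in a different component.

No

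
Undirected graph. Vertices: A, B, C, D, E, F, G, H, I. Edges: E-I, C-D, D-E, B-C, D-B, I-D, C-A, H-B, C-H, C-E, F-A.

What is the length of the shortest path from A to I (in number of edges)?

Distance 0: A.
Distance 1: C, F.
Distance 2: B, D, E, H.
Distance 3: I — contains I.

3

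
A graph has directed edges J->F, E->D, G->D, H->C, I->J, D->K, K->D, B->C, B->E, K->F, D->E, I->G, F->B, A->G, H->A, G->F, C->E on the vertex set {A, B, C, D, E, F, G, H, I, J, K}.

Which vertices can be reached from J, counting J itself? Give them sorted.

B, C, D, E, F, J, K

Start at J.
Its neighbours: F.
Then their neighbours: B.
Then next layer: C, E.
Then next layer: D.
Then next layer: K.
Nothing further is reachable.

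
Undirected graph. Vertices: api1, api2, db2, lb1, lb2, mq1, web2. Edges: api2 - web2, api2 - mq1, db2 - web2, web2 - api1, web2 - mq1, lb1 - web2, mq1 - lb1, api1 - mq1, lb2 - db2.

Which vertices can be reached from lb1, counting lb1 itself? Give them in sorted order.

Start at lb1.
Its neighbours: mq1, web2.
Then their neighbours: api1, api2, db2.
Then next layer: lb2.
Every vertex is now reached.

api1, api2, db2, lb1, lb2, mq1, web2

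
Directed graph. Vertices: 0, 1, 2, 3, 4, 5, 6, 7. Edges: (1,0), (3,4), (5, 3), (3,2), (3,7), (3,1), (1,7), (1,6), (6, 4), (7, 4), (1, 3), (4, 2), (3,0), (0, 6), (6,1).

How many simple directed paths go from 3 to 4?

3→0→6→1→7→4
3→0→6→4
3→1→0→6→4
3→1→6→4
3→1→7→4
3→4
3→7→4

7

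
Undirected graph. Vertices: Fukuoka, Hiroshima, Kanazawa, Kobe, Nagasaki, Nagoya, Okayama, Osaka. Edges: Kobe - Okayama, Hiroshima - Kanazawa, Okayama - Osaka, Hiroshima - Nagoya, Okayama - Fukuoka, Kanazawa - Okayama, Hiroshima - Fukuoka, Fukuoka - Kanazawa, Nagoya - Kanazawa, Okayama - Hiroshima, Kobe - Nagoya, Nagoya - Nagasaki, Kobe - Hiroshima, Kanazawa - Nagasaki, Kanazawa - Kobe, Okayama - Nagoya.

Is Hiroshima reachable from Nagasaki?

Explore from Nagasaki.
Distance 1: reach Kanazawa, Nagoya.
Distance 2: reach Fukuoka, Hiroshima, Kobe, Okayama.
Found Hiroshima.

Yes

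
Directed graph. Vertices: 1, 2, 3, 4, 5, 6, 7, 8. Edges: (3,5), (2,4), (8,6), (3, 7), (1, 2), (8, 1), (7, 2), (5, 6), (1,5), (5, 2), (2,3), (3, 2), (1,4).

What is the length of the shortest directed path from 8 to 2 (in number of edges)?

2

Distance 0: 8.
Distance 1: 1, 6.
Distance 2: 2, 4, 5 — contains 2.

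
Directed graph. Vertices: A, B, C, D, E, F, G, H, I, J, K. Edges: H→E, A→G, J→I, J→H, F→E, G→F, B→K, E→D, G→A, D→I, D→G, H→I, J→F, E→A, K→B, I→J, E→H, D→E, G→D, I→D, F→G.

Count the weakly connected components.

From A: component {A, D, E, F, G, H, I, J}.
From B: component {B, K}.
From C: component {C}.
That's 3 components.

3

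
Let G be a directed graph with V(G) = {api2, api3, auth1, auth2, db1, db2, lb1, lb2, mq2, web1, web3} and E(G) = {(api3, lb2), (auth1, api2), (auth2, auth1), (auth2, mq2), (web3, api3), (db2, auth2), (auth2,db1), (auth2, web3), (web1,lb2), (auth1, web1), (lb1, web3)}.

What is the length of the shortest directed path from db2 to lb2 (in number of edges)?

4

Distance 0: db2.
Distance 1: auth2.
Distance 2: auth1, db1, mq2, web3.
Distance 3: api2, api3, web1.
Distance 4: lb2 — contains lb2.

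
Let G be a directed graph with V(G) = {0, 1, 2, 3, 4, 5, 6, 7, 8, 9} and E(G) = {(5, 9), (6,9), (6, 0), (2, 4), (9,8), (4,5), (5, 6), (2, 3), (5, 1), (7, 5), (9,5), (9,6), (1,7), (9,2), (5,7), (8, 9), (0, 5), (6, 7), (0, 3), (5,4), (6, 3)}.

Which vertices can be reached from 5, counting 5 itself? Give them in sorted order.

Start at 5.
Its neighbours: 1, 4, 6, 7, 9.
Then their neighbours: 0, 2, 3, 8.
Every vertex is now reached.

0, 1, 2, 3, 4, 5, 6, 7, 8, 9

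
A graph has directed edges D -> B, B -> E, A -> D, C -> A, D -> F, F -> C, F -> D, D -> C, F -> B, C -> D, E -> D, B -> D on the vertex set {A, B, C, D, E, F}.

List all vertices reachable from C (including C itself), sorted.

A, B, C, D, E, F

Start at C.
Its neighbours: A, D.
Then their neighbours: B, F.
Then next layer: E.
Every vertex is now reached.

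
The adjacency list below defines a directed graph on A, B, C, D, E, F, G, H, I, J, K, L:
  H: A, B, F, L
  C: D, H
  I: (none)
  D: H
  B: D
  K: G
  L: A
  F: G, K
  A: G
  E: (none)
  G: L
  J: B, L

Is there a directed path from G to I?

Explore from G.
Distance 1: reach L.
Distance 2: reach A.
The search from G is exhausted; no directed path reaches I.

No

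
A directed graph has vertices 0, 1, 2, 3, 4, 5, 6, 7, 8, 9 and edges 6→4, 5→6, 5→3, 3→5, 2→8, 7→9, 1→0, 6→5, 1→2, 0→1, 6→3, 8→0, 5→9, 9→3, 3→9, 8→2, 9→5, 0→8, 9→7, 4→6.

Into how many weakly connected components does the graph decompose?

2

From 0: component {0, 1, 2, 8}.
From 3: component {3, 4, 5, 6, 7, 9}.
That's 2 components.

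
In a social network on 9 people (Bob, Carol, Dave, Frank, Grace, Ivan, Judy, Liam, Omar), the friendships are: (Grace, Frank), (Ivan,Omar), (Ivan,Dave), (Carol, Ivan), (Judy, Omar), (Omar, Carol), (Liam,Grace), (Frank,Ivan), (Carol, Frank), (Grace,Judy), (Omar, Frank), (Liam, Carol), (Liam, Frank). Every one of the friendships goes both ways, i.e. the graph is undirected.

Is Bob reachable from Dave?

No

Explore from Dave.
Distance 1: reach Ivan.
Distance 2: reach Carol, Frank, Omar.
Distance 3: reach Grace, Judy, Liam.
The search is exhausted without reaching Bob; it lies in a different component.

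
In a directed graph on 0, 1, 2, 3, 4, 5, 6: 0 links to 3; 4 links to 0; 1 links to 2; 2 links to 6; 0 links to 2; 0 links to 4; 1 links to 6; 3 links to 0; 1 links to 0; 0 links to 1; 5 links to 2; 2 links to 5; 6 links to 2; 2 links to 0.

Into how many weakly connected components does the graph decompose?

1

From 0: component {0, 1, 2, 3, 4, 5, 6}.
That's 1 component.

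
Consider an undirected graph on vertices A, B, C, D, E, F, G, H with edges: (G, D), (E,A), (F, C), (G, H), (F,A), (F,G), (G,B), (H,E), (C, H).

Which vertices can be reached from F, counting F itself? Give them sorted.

A, B, C, D, E, F, G, H

Start at F.
Its neighbours: A, C, G.
Then their neighbours: B, D, E, H.
Every vertex is now reached.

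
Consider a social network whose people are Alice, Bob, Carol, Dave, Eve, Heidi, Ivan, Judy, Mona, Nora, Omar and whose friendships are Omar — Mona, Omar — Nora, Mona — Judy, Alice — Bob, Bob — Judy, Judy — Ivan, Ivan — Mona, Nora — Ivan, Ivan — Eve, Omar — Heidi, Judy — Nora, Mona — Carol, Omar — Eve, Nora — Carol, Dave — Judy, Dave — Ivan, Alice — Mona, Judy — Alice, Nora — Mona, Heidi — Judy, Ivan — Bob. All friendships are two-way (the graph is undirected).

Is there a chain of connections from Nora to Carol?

Yes

Explore from Nora.
Distance 1: reach Carol, Ivan, Judy, Mona, Omar.
Found Carol.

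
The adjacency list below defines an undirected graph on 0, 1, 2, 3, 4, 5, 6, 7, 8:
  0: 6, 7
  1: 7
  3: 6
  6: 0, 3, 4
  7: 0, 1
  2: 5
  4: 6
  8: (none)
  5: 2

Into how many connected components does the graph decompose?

3

From 0: component {0, 1, 3, 4, 6, 7}.
From 2: component {2, 5}.
From 8: component {8}.
That's 3 components.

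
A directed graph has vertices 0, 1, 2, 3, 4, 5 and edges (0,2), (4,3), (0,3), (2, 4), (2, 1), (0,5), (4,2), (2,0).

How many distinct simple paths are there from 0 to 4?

1

0→2→4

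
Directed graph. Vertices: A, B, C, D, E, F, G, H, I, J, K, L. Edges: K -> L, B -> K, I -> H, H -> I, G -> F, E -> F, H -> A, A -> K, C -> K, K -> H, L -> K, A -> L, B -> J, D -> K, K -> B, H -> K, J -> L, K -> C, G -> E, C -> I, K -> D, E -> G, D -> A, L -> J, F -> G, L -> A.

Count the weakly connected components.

From A: component {A, B, C, D, H, I, J, K, L}.
From E: component {E, F, G}.
That's 2 components.

2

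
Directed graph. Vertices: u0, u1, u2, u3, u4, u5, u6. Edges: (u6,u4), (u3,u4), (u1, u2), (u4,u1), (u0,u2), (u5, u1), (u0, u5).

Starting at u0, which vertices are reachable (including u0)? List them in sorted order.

u0, u1, u2, u5

Start at u0.
Its neighbours: u2, u5.
Then their neighbours: u1.
Nothing further is reachable.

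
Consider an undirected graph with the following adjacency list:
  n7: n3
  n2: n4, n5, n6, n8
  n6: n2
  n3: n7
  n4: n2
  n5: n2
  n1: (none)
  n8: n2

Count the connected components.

3

From n1: component {n1}.
From n2: component {n2, n4, n5, n6, n8}.
From n3: component {n3, n7}.
That's 3 components.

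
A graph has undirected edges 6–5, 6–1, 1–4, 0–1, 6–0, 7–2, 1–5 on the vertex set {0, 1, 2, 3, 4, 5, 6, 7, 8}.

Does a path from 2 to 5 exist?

No

Explore from 2.
Distance 1: reach 7.
The search is exhausted without reaching 5; it lies in a different component.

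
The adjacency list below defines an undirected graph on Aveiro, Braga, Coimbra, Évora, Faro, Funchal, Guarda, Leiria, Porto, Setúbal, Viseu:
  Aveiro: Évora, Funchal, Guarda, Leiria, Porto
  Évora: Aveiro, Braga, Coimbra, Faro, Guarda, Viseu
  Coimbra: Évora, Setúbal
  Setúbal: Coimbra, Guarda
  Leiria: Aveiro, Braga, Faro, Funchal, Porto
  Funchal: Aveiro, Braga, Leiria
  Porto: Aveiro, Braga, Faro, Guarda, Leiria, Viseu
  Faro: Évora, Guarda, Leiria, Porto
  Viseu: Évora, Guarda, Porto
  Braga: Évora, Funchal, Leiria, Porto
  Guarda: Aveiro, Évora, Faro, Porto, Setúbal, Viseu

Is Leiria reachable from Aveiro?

Yes

Explore from Aveiro.
Distance 1: reach Évora, Funchal, Guarda, Leiria, Porto.
Found Leiria.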